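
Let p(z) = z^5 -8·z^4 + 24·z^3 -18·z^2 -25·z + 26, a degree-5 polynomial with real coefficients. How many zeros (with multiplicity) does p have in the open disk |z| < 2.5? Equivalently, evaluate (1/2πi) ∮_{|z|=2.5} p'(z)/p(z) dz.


The zeros of p are: -1, (3 + 2i), (3 - 2i), 2, 1.
Their magnitudes are: 1, 3.606, 3.606, 2, 1.
Zeros with |z| < R = 2.5: -1, 2, 1.
Count = 3.
By the argument principle, (1/2πi) ∮_{|z|=R} p'(z)/p(z) dz equals exactly this count.

Number of zeros inside |z| < 2.5: 3.


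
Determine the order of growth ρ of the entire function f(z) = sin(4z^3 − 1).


Write sin(w) = (e^{iw} ± e^{−iw})/(2 or 2i), so |sin(w)| ≤ e^{|w|}. With w = 4z^3 − 1, |w| ≤ 4r^3 + 1 on |z|=r, giving M(r) ≤ e^{4r^3 + 1} and ρ ≤ 3. For the lower bound, choose z on |z|=r with 4z^3 purely imaginary of modulus 4r^3; then |sin(4z^3 − 1)| grows like e^{4r^3}/2, so ρ ≥ 3. Hence ρ = 3.
Therefore ρ = 3.

Order ρ = 3.


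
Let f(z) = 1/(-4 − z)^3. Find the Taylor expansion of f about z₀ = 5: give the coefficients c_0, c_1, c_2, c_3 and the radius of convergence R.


Let w = z − z₀, so z = z₀ + w.
Then -4 − z = -4 − (z₀ + w) = (-4 − z₀) − w = -9 − w.
f(z) = 1/(-9 − w)^3 = (1/(-9)^3) · (1 − w/(-9))^{−3}.
By the binomial series (1−u)^{−3} = Σ_{n≥0} C(n+2, 2) u^n for |u|<1, with u = w/(-9):
  c_n = C(n+2, 2) / (-9)^(n+3).
  c_0 = 1/(-9)^3 = -1/729.
  c_1 = 3/(-9)^4 = 1/2187.
  c_2 = 6/(-9)^5 = -2/19683.
  c_3 = 10/(-9)^6 = 10/531441.
The series is valid for |w/d| < 1, i.e. |z − z₀| < |d|.
Radius of convergence: R = |-4 − z₀| = |-9| = 9 (distance from z₀ to the singularity z = -4).

c_0 = -1/729, c_1 = 1/2187, c_2 = -2/19683, c_3 = 10/531441; R = 9.


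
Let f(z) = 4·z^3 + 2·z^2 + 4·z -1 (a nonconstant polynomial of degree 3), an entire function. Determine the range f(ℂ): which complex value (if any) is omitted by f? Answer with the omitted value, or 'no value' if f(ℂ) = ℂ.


Little Picard bounds the complement of f(ℂ) to at most one point.
For every w ∈ ℂ, the equation p(z) − w = 0 is a nonconstant polynomial in z and hence has at least one root by the fundamental theorem of algebra. So p is surjective onto ℂ, omitting no value.

Omitted value: no value.


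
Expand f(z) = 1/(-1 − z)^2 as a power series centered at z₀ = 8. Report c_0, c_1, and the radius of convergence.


Let w = z − z₀, so z = z₀ + w.
Then -1 − z = -1 − (z₀ + w) = (-1 − z₀) − w = -9 − w.
f(z) = 1/(-9 − w)^2 = (1/(-9)^2) · (1 − w/(-9))^{−2}.
By the binomial series (1−u)^{−2} = Σ_{n≥0} C(n+1, 1) u^n for |u|<1, with u = w/(-9):
  c_n = C(n+1, 1) / (-9)^(n+2).
  c_0 = 1/(-9)^2 = 1/81.
  c_1 = 2/(-9)^3 = -2/729.
The series is valid for |w/d| < 1, i.e. |z − z₀| < |d|.
Radius of convergence: R = |-1 − z₀| = |-9| = 9 (distance from z₀ to the singularity z = -1).

c_0 = 1/81, c_1 = -2/729; R = 9.


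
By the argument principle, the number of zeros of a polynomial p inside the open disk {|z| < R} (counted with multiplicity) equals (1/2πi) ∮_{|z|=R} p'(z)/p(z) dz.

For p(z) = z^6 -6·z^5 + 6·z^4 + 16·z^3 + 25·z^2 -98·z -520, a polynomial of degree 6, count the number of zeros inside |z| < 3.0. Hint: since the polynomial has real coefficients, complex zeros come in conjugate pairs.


The zeros of p are: 4, -2, (3 + 2i), (3 - 2i), (-1 + 2i), (-1 - 2i).
Their magnitudes are: 4, 2, 3.606, 3.606, 2.236, 2.236.
Zeros with |z| < R = 3.0: -2, (-1 + 2i), (-1 - 2i).
Count = 3.
By the argument principle, (1/2πi) ∮_{|z|=R} p'(z)/p(z) dz equals exactly this count.

Number of zeros inside |z| < 3.0: 3.


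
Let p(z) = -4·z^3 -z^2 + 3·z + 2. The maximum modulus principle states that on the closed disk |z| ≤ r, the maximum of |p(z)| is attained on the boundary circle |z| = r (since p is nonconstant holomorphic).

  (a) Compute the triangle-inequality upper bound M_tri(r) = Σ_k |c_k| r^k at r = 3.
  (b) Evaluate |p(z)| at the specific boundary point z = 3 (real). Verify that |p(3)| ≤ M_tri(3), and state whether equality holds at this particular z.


Coefficients: c_0 = 2, c_1 = 3, c_2 = -1, c_3 = -4. Radius r = 3.
Part (a). Triangle bound: M_tri(r) = Σ_k |c_k| r^k
  = |2|·3^0 + |3|·3^1 + |-1|·3^2 + |-4|·3^3
  = 2 + 9 + 9 + 108 = 128.
This bounds M(r) := max_{|z|=r} |p(z)| from above; equality holds iff all terms c_k z^k can be made to align in phase at a single z on |z|=r.
Part (b). At z = 3 (real, on the circle |z| = r):
  p(3) = (2)·3^0 + (3)·3^1 + (-1)·3^2 + (-4)·3^3 = -106.
  |p(3)| = 106.
Check: |p(3)| = 106 ≤ 128 = M_tri(3). ✓ Equality does not hold at z = 3 (the coefficients have mixed signs, so the terms do not all align in phase there).

M_tri(3) = 128; |p(3)| = 106; equality at z=3: no.


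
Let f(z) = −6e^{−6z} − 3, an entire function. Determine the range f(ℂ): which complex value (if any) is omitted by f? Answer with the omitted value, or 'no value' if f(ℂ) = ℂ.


Little Picard bounds the complement of f(ℂ) to at most one point.
e^{−6z} is never zero on ℂ, so -6·e^{−6z} takes every value in ℂ ∖ {0}. Adding -3 shifts the range to ℂ ∖ {-3}. Thus f omits exactly the value -3.

Omitted value: -3.


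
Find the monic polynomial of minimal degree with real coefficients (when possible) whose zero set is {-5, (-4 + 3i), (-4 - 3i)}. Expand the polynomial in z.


The polynomial is p(z) = ∏_{α ∈ S} (z − α), where S = {-5, (-4 + 3i), (-4 - 3i)}.
Expanding the product yields: p(z) = z^3 + 13·z^2 + 65·z + 125.
Note conjugate pairs combine to real quadratics: (z − (-4+3i))(z − (-4−3i)) = z² + 8z + 25.
The resulting polynomial has degree 3 and real coefficients as required.

p(z) = z^3 + 13·z^2 + 65·z + 125.


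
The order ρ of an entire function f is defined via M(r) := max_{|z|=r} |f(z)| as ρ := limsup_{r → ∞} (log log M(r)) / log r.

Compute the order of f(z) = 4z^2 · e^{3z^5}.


M(r) = max_{|z|=r} |4|·|z|^2·|e^{3z^5}| = 4·r^2 · e^{3r^5} (the factors attain their maxima compatibly on |z|=r). Then log M(r) = log 4 + 2·log r + 3r^5, dominated by the last term, so log log M(r) ~ 5·log r. The polynomial factor 4z^2 contributes only a log r term and does not affect the order. ρ = 5.
Therefore ρ = 5.

Order ρ = 5.


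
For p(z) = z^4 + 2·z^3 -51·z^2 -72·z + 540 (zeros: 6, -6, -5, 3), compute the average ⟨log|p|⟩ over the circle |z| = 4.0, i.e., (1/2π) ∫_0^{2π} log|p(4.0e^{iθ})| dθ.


Zeros: -6, -5, 3, 6; r = 4.0.
Inside |z| < r: 3. Outside (|z| ≥ r): -6, -5, 6.
p(0) = 540, so log|p(0)| = log(540) = 6.2916.
Apply Jensen: I(r) = log|p(0)| + Σ_k log(r/|z_k|), summed over zeros inside |z| < r.
  log(r/|z_k|) for z_k = 3: log(4.0/3) = 0.2877
  Outside zeros (-6, -5, 6) contribute nothing to the Jensen sum.
Sum over inside zeros: 0.2877.
I(r) = log|p(0)| + (inside sum) = 6.2916 + 0.2877 = 6.5793.
Note: since some zeros are outside |z| ≤ r, the simplified n·log(r) form does NOT apply — only the inside zeros contribute.

I(r) ≈ 6.5793.


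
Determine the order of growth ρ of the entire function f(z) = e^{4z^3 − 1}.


|e^{4z^3 − 1}| = e^{Re(4·z^3) + -1} ≤ e^{4|z|^3 + -1} = e^{4r^3 + -1} on |z| = r, so ρ ≤ 3. Choosing z on |z|=r so that 4·z^3 is real positive (always possible by picking arg z appropriately) gives |f(z)| = e^{4r^3 + -1}, matching the bound. The additive constant -1 does not affect log log M(r) ~ 3·log r. Hence ρ = 3.
Therefore ρ = 3.

Order ρ = 3.


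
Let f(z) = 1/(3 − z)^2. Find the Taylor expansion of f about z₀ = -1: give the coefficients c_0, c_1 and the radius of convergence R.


Let w = z − z₀, so z = z₀ + w.
Then 3 − z = 3 − (z₀ + w) = (3 − z₀) − w = 4 − w.
f(z) = 1/(4 − w)^2 = (1/(4)^2) · (1 − w/(4))^{−2}.
By the binomial series (1−u)^{−2} = Σ_{n≥0} C(n+1, 1) u^n for |u|<1, with u = w/(4):
  c_n = C(n+1, 1) / (4)^(n+2).
  c_0 = 1/(4)^2 = 1/16.
  c_1 = 2/(4)^3 = 1/32.
The series is valid for |w/d| < 1, i.e. |z − z₀| < |d|.
Radius of convergence: R = |3 − z₀| = |4| = 4 (distance from z₀ to the singularity z = 3).

c_0 = 1/16, c_1 = 1/32; R = 4.


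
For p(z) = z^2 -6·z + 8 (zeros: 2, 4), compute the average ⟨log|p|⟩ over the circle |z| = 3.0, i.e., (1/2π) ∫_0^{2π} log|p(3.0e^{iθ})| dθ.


Zeros: 2, 4; r = 3.0.
Inside |z| < r: 2. Outside (|z| ≥ r): 4.
p(0) = 8, so log|p(0)| = log(8) = 2.0794.
Apply Jensen: I(r) = log|p(0)| + Σ_k log(r/|z_k|), summed over zeros inside |z| < r.
  log(r/|z_k|) for z_k = 2: log(3.0/2) = 0.4055
  Outside zeros (4) contribute nothing to the Jensen sum.
Sum over inside zeros: 0.4055.
I(r) = log|p(0)| + (inside sum) = 2.0794 + 0.4055 = 2.4849.
Note: since some zeros are outside |z| ≤ r, the simplified n·log(r) form does NOT apply — only the inside zeros contribute.

I(r) ≈ 2.4849.


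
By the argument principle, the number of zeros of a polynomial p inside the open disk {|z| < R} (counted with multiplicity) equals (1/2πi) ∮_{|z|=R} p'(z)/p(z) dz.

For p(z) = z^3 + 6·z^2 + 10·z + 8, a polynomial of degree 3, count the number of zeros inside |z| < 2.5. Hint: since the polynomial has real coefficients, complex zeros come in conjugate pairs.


The zeros of p are: -4, (-1 + 1i), (-1 - 1i).
Their magnitudes are: 4, 1.414, 1.414.
Zeros with |z| < R = 2.5: (-1 + 1i), (-1 - 1i).
Count = 2.
By the argument principle, (1/2πi) ∮_{|z|=R} p'(z)/p(z) dz equals exactly this count.

Number of zeros inside |z| < 2.5: 2.


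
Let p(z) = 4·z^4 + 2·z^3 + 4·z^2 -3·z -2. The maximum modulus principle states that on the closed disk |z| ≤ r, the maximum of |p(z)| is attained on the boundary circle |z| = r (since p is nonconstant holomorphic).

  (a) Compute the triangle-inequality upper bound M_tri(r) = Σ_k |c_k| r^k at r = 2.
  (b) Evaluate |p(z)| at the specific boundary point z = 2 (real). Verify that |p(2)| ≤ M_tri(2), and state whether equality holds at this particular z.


Coefficients: c_0 = -2, c_1 = -3, c_2 = 4, c_3 = 2, c_4 = 4. Radius r = 2.
Part (a). Triangle bound: M_tri(r) = Σ_k |c_k| r^k
  = |-2|·2^0 + |-3|·2^1 + |4|·2^2 + |2|·2^3 + |4|·2^4
  = 2 + 6 + 16 + 16 + 64 = 104.
This bounds M(r) := max_{|z|=r} |p(z)| from above; equality holds iff all terms c_k z^k can be made to align in phase at a single z on |z|=r.
Part (b). At z = 2 (real, on the circle |z| = r):
  p(2) = (-2)·2^0 + (-3)·2^1 + (4)·2^2 + (2)·2^3 + (4)·2^4 = 88.
  |p(2)| = 88.
Check: |p(2)| = 88 ≤ 104 = M_tri(2). ✓ Equality does not hold at z = 2 (the coefficients have mixed signs, so the terms do not all align in phase there).

M_tri(2) = 104; |p(2)| = 88; equality at z=2: no.


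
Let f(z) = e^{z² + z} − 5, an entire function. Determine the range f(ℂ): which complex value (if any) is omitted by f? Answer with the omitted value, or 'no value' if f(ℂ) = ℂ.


Little Picard bounds the complement of f(ℂ) to at most one point.
The exponent g(z) = z² + z is a nonconstant polynomial, hence surjective onto ℂ. So e^{g(z)} takes every value in {e^w : w ∈ ℂ} = ℂ ∖ {0}. Adding -5 shifts the range to ℂ ∖ {-5}. f omits exactly -5.

Omitted value: -5.


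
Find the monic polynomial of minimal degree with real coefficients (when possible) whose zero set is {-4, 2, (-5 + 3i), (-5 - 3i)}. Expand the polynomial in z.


The polynomial is p(z) = ∏_{α ∈ S} (z − α), where S = {-4, 2, (-5 + 3i), (-5 - 3i)}.
Expanding the product yields: p(z) = z^4 + 12·z^3 + 46·z^2 -12·z -272.
Note conjugate pairs combine to real quadratics: (z − (-5+3i))(z − (-5−3i)) = z² + 10z + 34.
The resulting polynomial has degree 4 and real coefficients as required.

p(z) = z^4 + 12·z^3 + 46·z^2 -12·z -272.


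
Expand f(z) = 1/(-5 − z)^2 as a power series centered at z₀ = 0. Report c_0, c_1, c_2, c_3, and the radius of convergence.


Let w = z − z₀, so z = z₀ + w.
Then -5 − z = -5 − (z₀ + w) = (-5 − z₀) − w = -5 − w.
f(z) = 1/(-5 − w)^2 = (1/(-5)^2) · (1 − w/(-5))^{−2}.
By the binomial series (1−u)^{−2} = Σ_{n≥0} C(n+1, 1) u^n for |u|<1, with u = w/(-5):
  c_n = C(n+1, 1) / (-5)^(n+2).
  c_0 = 1/(-5)^2 = 1/25.
  c_1 = 2/(-5)^3 = -2/125.
  c_2 = 3/(-5)^4 = 3/625.
  c_3 = 4/(-5)^5 = -4/3125.
The series is valid for |w/d| < 1, i.e. |z − z₀| < |d|.
Radius of convergence: R = |-5 − z₀| = |-5| = 5 (distance from z₀ to the singularity z = -5).

c_0 = 1/25, c_1 = -2/125, c_2 = 3/625, c_3 = -4/3125; R = 5.


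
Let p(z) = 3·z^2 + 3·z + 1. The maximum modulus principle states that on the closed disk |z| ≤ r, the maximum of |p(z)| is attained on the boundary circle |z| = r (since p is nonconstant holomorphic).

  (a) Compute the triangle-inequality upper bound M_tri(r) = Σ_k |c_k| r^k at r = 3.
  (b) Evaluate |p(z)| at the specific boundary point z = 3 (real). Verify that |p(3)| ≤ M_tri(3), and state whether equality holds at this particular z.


Coefficients: c_0 = 1, c_1 = 3, c_2 = 3. Radius r = 3.
Part (a). Triangle bound: M_tri(r) = Σ_k |c_k| r^k
  = |1|·3^0 + |3|·3^1 + |3|·3^2
  = 1 + 9 + 27 = 37.
This bounds M(r) := max_{|z|=r} |p(z)| from above; equality holds iff all terms c_k z^k can be made to align in phase at a single z on |z|=r.
Part (b). At z = 3 (real, on the circle |z| = r):
  p(3) = (1)·3^0 + (3)·3^1 + (3)·3^2 = 37.
  |p(3)| = 37.
Since all nonzero coefficients share the same sign, |p(3)| = 37 = M_tri(3); the triangle bound is attained at z = 3, so in fact M(r) = 37.

M_tri(3) = 37; |p(3)| = 37; equality at z=3: yes.


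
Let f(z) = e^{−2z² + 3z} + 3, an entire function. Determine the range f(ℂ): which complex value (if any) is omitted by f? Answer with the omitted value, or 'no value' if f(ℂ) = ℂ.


Little Picard bounds the complement of f(ℂ) to at most one point.
The exponent g(z) = −2z² + 3z is a nonconstant polynomial, hence surjective onto ℂ. So e^{g(z)} takes every value in {e^w : w ∈ ℂ} = ℂ ∖ {0}. Adding 3 shifts the range to ℂ ∖ {3}. f omits exactly 3.

Omitted value: 3.


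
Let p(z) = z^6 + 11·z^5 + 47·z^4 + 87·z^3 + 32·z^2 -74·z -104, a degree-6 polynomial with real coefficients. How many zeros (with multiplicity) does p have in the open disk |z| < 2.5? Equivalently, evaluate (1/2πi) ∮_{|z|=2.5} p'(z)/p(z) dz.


The zeros of p are: (-3 + 2i), (-3 - 2i), 1, -4, (-1 + 1i), (-1 - 1i).
Their magnitudes are: 3.606, 3.606, 1, 4, 1.414, 1.414.
Zeros with |z| < R = 2.5: 1, (-1 + 1i), (-1 - 1i).
Count = 3.
By the argument principle, (1/2πi) ∮_{|z|=R} p'(z)/p(z) dz equals exactly this count.

Number of zeros inside |z| < 2.5: 3.


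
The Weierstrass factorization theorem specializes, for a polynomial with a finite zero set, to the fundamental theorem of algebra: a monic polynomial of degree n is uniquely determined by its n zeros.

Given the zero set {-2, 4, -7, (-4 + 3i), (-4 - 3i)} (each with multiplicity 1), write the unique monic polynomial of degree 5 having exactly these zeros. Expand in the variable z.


The polynomial is p(z) = ∏_{α ∈ S} (z − α), where S = {-2, 4, -7, (-4 + 3i), (-4 - 3i)}.
Expanding the product yields: p(z) = z^5 + 13·z^4 + 43·z^3 -107·z^2 -998·z -1400.
Note conjugate pairs combine to real quadratics: (z − (-4+3i))(z − (-4−3i)) = z² + 8z + 25.
The resulting polynomial has degree 5 and real coefficients as required.

p(z) = z^5 + 13·z^4 + 43·z^3 -107·z^2 -998·z -1400.


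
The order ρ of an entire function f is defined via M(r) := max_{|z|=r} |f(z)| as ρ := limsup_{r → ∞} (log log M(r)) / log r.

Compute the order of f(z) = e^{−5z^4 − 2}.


|e^{−5z^4 − 2}| = e^{Re(-5·z^4) + -2} ≤ e^{5|z|^4 + -2} = e^{5r^4 + -2} on |z| = r, so ρ ≤ 4. Choosing z on |z|=r so that -5·z^4 is real positive (always possible by picking arg z appropriately) gives |f(z)| = e^{5r^4 + -2}, matching the bound. The additive constant -2 does not affect log log M(r) ~ 4·log r. Hence ρ = 4.
Therefore ρ = 4.

Order ρ = 4.


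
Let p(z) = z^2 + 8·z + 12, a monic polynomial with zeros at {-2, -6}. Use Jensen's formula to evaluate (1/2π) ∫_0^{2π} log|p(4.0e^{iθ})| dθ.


Zeros: -6, -2; r = 4.0.
Inside |z| < r: -2. Outside (|z| ≥ r): -6.
p(0) = 12, so log|p(0)| = log(12) = 2.4849.
Apply Jensen: I(r) = log|p(0)| + Σ_k log(r/|z_k|), summed over zeros inside |z| < r.
  log(r/|z_k|) for z_k = -2: log(4.0/2) = 0.6931
  Outside zeros (-6) contribute nothing to the Jensen sum.
Sum over inside zeros: 0.6931.
I(r) = log|p(0)| + (inside sum) = 2.4849 + 0.6931 = 3.1781.
Note: since some zeros are outside |z| ≤ r, the simplified n·log(r) form does NOT apply — only the inside zeros contribute.

I(r) ≈ 3.1781.


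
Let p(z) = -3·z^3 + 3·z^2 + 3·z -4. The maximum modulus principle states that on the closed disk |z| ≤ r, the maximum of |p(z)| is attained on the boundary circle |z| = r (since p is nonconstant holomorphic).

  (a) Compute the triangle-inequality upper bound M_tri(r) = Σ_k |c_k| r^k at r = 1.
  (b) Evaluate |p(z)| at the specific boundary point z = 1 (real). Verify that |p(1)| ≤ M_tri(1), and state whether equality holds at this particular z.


Coefficients: c_0 = -4, c_1 = 3, c_2 = 3, c_3 = -3. Radius r = 1.
Part (a). Triangle bound: M_tri(r) = Σ_k |c_k| r^k
  = |-4|·1^0 + |3|·1^1 + |3|·1^2 + |-3|·1^3
  = 4 + 3 + 3 + 3 = 13.
This bounds M(r) := max_{|z|=r} |p(z)| from above; equality holds iff all terms c_k z^k can be made to align in phase at a single z on |z|=r.
Part (b). At z = 1 (real, on the circle |z| = r):
  p(1) = (-4)·1^0 + (3)·1^1 + (3)·1^2 + (-3)·1^3 = -1.
  |p(1)| = 1.
Check: |p(1)| = 1 ≤ 13 = M_tri(1). ✓ Equality does not hold at z = 1 (the coefficients have mixed signs, so the terms do not all align in phase there).

M_tri(1) = 13; |p(1)| = 1; equality at z=1: no.


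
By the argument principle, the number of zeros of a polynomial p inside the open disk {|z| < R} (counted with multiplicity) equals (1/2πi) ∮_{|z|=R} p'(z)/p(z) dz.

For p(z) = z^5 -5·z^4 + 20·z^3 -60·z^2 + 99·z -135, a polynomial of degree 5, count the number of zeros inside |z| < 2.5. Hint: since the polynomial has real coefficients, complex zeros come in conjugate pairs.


The zeros of p are: 3, (1 + 2i), (1 - 2i), (0 + 3i), (0 - 3i).
Their magnitudes are: 3, 2.236, 2.236, 3, 3.
Zeros with |z| < R = 2.5: (1 + 2i), (1 - 2i).
Count = 2.
By the argument principle, (1/2πi) ∮_{|z|=R} p'(z)/p(z) dz equals exactly this count.

Number of zeros inside |z| < 2.5: 2.


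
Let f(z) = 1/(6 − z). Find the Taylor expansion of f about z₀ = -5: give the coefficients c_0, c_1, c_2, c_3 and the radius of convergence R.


Let w = z − z₀, so z = z₀ + w.
Then 6 − z = 6 − (z₀ + w) = (6 − z₀) − w = 11 − w.
f(z) = 1/(11 − w) = (1/(11)) · 1/(1 − w/(11)) = Σ_{n≥0} w^n / (11)^(n+1).
So c_n = 1/(11)^(n+1):
  c_0 = 1/(11)^1 = 1/11.
  c_1 = 1/(11)^2 = 1/121.
  c_2 = 1/(11)^3 = 1/1331.
  c_3 = 1/(11)^4 = 1/14641.
The series is valid for |w/d| < 1, i.e. |z − z₀| < |d|.
Radius of convergence: R = |6 − z₀| = |11| = 11 (distance from z₀ to the singularity z = 6).

c_0 = 1/11, c_1 = 1/121, c_2 = 1/1331, c_3 = 1/14641; R = 11.


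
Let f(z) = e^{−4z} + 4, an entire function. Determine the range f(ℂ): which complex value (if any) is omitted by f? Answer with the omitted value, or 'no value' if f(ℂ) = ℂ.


Little Picard bounds the complement of f(ℂ) to at most one point.
e^{−4z} is never zero on ℂ, so 1·e^{−4z} takes every value in ℂ ∖ {0}. Adding 4 shifts the range to ℂ ∖ {4}. Thus f omits exactly the value 4.

Omitted value: 4.


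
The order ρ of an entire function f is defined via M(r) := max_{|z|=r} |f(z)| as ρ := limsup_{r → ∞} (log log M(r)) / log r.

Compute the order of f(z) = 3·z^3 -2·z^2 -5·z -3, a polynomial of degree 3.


|f(z)| ≤ Σ|c_k|·r^k = O(r^3) as r → ∞. Polynomial growth is O(e^{r^ε}) for every ε > 0 (since r^3/e^{r^ε} → 0), so ρ ≤ ε for all ε > 0, i.e. ρ = 0. Every nonconstant polynomial has order 0.
Therefore ρ = 0.

Order ρ = 0.


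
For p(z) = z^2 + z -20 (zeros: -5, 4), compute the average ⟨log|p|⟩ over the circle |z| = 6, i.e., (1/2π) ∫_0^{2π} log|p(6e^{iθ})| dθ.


Zeros: -5, 4; r = 6.
Inside |z| < r: -5, 4. Outside (|z| ≥ r): ∅.
p(0) = -20, so log|p(0)| = log(20) = 2.9957.
Apply Jensen: I(r) = log|p(0)| + Σ_k log(r/|z_k|), summed over zeros inside |z| < r.
  log(r/|z_k|) for z_k = -5: log(6/5) = 0.1823
  log(r/|z_k|) for z_k = 4: log(6/4) = 0.4055
Sum over inside zeros: 0.5878.
I(r) = log|p(0)| + (inside sum) = 2.9957 + 0.5878 = 3.5835.
Closed form (all zeros inside, monic): I(r) = n·log(r) = 2·log(6) = 3.5835. ✓

I(r) ≈ 3.5835.


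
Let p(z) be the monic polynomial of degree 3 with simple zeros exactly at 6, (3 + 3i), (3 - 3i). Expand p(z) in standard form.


The polynomial is p(z) = ∏_{α ∈ S} (z − α), where S = {6, (3 + 3i), (3 - 3i)}.
Expanding the product yields: p(z) = z^3 -12·z^2 + 54·z -108.
Note conjugate pairs combine to real quadratics: (z − (3+3i))(z − (3−3i)) = z² − 6z + 18.
The resulting polynomial has degree 3 and real coefficients as required.

p(z) = z^3 -12·z^2 + 54·z -108.


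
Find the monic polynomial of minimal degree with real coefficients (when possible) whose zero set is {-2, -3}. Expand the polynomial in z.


The polynomial is p(z) = ∏_{α ∈ S} (z − α), where S = {-2, -3}.
Expanding the product yields: p(z) = z^2 + 5·z + 6.
The resulting polynomial has degree 2 and real coefficients as required.

p(z) = z^2 + 5·z + 6.


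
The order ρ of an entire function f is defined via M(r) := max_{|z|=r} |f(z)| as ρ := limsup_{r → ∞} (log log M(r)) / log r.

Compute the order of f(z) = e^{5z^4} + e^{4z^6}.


Each summand is entire of order 4 and 6 respectively (as in the single-exponential case). The order of a sum is at most the max of the orders, so ρ ≤ 6. For the lower bound: on |z|=r choose arg z so that 4z^6 is real positive; then |e^{4z^6}| = e^{4r^6} while |e^{5z^4}| ≤ e^{5r^4} = o(e^{4r^6}). So |f| ≥ e^{4r^6}(1 − o(1)) and ρ ≥ 6. Hence ρ = max(4, 6) = 6.
Therefore ρ = 6.

Order ρ = 6.


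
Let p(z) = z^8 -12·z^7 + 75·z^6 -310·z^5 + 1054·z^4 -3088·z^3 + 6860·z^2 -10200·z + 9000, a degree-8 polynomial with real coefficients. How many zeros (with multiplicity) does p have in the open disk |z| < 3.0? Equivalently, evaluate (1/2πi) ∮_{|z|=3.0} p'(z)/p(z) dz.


The zeros of p are: (-1 + 3i), (-1 - 3i), (3 + 1i), (3 - 1i), (1 + 2i), (1 - 2i), (3 + 3i), (3 - 3i).
Their magnitudes are: 3.162, 3.162, 3.162, 3.162, 2.236, 2.236, 4.243, 4.243.
Zeros with |z| < R = 3.0: (1 + 2i), (1 - 2i).
Count = 2.
By the argument principle, (1/2πi) ∮_{|z|=R} p'(z)/p(z) dz equals exactly this count.

Number of zeros inside |z| < 3.0: 2.


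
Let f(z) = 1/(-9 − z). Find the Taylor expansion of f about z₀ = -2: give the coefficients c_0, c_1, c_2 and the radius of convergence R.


Let w = z − z₀, so z = z₀ + w.
Then -9 − z = -9 − (z₀ + w) = (-9 − z₀) − w = -7 − w.
f(z) = 1/(-7 − w) = (1/(-7)) · 1/(1 − w/(-7)) = Σ_{n≥0} w^n / (-7)^(n+1).
So c_n = 1/(-7)^(n+1):
  c_0 = 1/(-7)^1 = -1/7.
  c_1 = 1/(-7)^2 = 1/49.
  c_2 = 1/(-7)^3 = -1/343.
The series is valid for |w/d| < 1, i.e. |z − z₀| < |d|.
Radius of convergence: R = |-9 − z₀| = |-7| = 7 (distance from z₀ to the singularity z = -9).

c_0 = -1/7, c_1 = 1/49, c_2 = -1/343; R = 7.


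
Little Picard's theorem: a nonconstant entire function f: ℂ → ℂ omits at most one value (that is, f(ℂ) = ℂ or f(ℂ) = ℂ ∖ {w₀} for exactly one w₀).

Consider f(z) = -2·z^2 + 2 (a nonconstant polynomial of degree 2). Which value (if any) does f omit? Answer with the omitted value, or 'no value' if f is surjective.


Little Picard bounds the complement of f(ℂ) to at most one point.
For every w ∈ ℂ, the equation p(z) − w = 0 is a nonconstant polynomial in z and hence has at least one root by the fundamental theorem of algebra. So p is surjective onto ℂ, omitting no value.

Omitted value: no value.


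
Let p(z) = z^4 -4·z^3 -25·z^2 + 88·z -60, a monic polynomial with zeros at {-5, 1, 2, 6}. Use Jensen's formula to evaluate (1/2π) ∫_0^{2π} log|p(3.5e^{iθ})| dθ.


Zeros: -5, 1, 2, 6; r = 3.5.
Inside |z| < r: 1, 2. Outside (|z| ≥ r): -5, 6.
p(0) = -60, so log|p(0)| = log(60) = 4.0943.
Apply Jensen: I(r) = log|p(0)| + Σ_k log(r/|z_k|), summed over zeros inside |z| < r.
  log(r/|z_k|) for z_k = 1: log(3.5/1) = 1.2528
  log(r/|z_k|) for z_k = 2: log(3.5/2) = 0.5596
  Outside zeros (-5, 6) contribute nothing to the Jensen sum.
Sum over inside zeros: 1.8124.
I(r) = log|p(0)| + (inside sum) = 4.0943 + 1.8124 = 5.9067.
Note: since some zeros are outside |z| ≤ r, the simplified n·log(r) form does NOT apply — only the inside zeros contribute.

I(r) ≈ 5.9067.


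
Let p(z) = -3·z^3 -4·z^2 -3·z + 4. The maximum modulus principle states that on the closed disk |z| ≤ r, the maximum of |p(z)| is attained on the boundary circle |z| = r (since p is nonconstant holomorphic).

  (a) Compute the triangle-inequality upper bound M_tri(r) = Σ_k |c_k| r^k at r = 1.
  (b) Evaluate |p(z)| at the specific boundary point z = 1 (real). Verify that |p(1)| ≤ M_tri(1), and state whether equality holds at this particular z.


Coefficients: c_0 = 4, c_1 = -3, c_2 = -4, c_3 = -3. Radius r = 1.
Part (a). Triangle bound: M_tri(r) = Σ_k |c_k| r^k
  = |4|·1^0 + |-3|·1^1 + |-4|·1^2 + |-3|·1^3
  = 4 + 3 + 4 + 3 = 14.
This bounds M(r) := max_{|z|=r} |p(z)| from above; equality holds iff all terms c_k z^k can be made to align in phase at a single z on |z|=r.
Part (b). At z = 1 (real, on the circle |z| = r):
  p(1) = (4)·1^0 + (-3)·1^1 + (-4)·1^2 + (-3)·1^3 = -6.
  |p(1)| = 6.
Check: |p(1)| = 6 ≤ 14 = M_tri(1). ✓ Equality does not hold at z = 1 (the coefficients have mixed signs, so the terms do not all align in phase there).

M_tri(1) = 14; |p(1)| = 6; equality at z=1: no.


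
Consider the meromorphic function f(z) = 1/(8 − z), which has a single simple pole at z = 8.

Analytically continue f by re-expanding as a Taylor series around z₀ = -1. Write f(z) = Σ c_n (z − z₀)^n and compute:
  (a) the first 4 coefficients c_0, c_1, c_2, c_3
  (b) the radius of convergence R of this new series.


Let w = z − z₀, so z = z₀ + w.
Then 8 − z = 8 − (z₀ + w) = (8 − z₀) − w = 9 − w.
f(z) = 1/(9 − w) = (1/(9)) · 1/(1 − w/(9)) = Σ_{n≥0} w^n / (9)^(n+1).
So c_n = 1/(9)^(n+1):
  c_0 = 1/(9)^1 = 1/9.
  c_1 = 1/(9)^2 = 1/81.
  c_2 = 1/(9)^3 = 1/729.
  c_3 = 1/(9)^4 = 1/6561.
The series is valid for |w/d| < 1, i.e. |z − z₀| < |d|.
Radius of convergence: R = |8 − z₀| = |9| = 9 (distance from z₀ to the singularity z = 8).

c_0 = 1/9, c_1 = 1/81, c_2 = 1/729, c_3 = 1/6561; R = 9.


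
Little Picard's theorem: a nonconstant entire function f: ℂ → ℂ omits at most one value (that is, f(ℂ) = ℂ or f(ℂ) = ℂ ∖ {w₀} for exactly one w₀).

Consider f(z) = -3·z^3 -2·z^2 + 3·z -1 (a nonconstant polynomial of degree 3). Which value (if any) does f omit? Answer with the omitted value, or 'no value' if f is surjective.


Little Picard bounds the complement of f(ℂ) to at most one point.
For every w ∈ ℂ, the equation p(z) − w = 0 is a nonconstant polynomial in z and hence has at least one root by the fundamental theorem of algebra. So p is surjective onto ℂ, omitting no value.

Omitted value: no value.


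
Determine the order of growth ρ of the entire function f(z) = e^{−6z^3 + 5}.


|e^{−6z^3 + 5}| = e^{Re(-6·z^3) + 5} ≤ e^{6|z|^3 + 5} = e^{6r^3 + 5} on |z| = r, so ρ ≤ 3. Choosing z on |z|=r so that -6·z^3 is real positive (always possible by picking arg z appropriately) gives |f(z)| = e^{6r^3 + 5}, matching the bound. The additive constant 5 does not affect log log M(r) ~ 3·log r. Hence ρ = 3.
Therefore ρ = 3.

Order ρ = 3.


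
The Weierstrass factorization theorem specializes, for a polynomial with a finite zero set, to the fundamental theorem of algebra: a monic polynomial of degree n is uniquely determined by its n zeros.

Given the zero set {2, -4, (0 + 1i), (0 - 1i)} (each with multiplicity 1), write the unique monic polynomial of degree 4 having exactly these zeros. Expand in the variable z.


The polynomial is p(z) = ∏_{α ∈ S} (z − α), where S = {2, -4, (0 + 1i), (0 - 1i)}.
Expanding the product yields: p(z) = z^4 + 2·z^3 -7·z^2 + 2·z -8.
Note conjugate pairs combine to real quadratics: (z − (0+1i))(z − (0−1i)) = z² + 1.
The resulting polynomial has degree 4 and real coefficients as required.

p(z) = z^4 + 2·z^3 -7·z^2 + 2·z -8.


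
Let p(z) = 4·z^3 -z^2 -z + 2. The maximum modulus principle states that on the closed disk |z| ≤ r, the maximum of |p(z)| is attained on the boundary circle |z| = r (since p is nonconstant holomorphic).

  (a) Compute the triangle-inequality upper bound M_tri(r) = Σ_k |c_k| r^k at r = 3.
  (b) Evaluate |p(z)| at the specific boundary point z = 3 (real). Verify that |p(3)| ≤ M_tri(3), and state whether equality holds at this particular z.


Coefficients: c_0 = 2, c_1 = -1, c_2 = -1, c_3 = 4. Radius r = 3.
Part (a). Triangle bound: M_tri(r) = Σ_k |c_k| r^k
  = |2|·3^0 + |-1|·3^1 + |-1|·3^2 + |4|·3^3
  = 2 + 3 + 9 + 108 = 122.
This bounds M(r) := max_{|z|=r} |p(z)| from above; equality holds iff all terms c_k z^k can be made to align in phase at a single z on |z|=r.
Part (b). At z = 3 (real, on the circle |z| = r):
  p(3) = (2)·3^0 + (-1)·3^1 + (-1)·3^2 + (4)·3^3 = 98.
  |p(3)| = 98.
Check: |p(3)| = 98 ≤ 122 = M_tri(3). ✓ Equality does not hold at z = 3 (the coefficients have mixed signs, so the terms do not all align in phase there).

M_tri(3) = 122; |p(3)| = 98; equality at z=3: no.


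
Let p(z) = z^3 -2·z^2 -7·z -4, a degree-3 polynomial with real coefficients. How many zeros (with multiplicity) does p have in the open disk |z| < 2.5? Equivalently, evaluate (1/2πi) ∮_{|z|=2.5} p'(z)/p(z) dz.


The zeros of p are: -1, 4, -1.
Their magnitudes are: 1, 4, 1.
Zeros with |z| < R = 2.5: -1, -1.
Count = 2.
By the argument principle, (1/2πi) ∮_{|z|=R} p'(z)/p(z) dz equals exactly this count.

Number of zeros inside |z| < 2.5: 2.


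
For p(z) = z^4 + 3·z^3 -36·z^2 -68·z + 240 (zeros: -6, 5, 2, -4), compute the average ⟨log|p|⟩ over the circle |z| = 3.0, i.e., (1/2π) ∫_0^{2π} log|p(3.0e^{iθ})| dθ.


Zeros: -6, -4, 2, 5; r = 3.0.
Inside |z| < r: 2. Outside (|z| ≥ r): -6, -4, 5.
p(0) = 240, so log|p(0)| = log(240) = 5.4806.
Apply Jensen: I(r) = log|p(0)| + Σ_k log(r/|z_k|), summed over zeros inside |z| < r.
  log(r/|z_k|) for z_k = 2: log(3.0/2) = 0.4055
  Outside zeros (-6, -4, 5) contribute nothing to the Jensen sum.
Sum over inside zeros: 0.4055.
I(r) = log|p(0)| + (inside sum) = 5.4806 + 0.4055 = 5.8861.
Note: since some zeros are outside |z| ≤ r, the simplified n·log(r) form does NOT apply — only the inside zeros contribute.

I(r) ≈ 5.8861.


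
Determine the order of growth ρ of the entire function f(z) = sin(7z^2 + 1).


Write sin(w) = (e^{iw} ± e^{−iw})/(2 or 2i), so |sin(w)| ≤ e^{|w|}. With w = 7z^2 + 1, |w| ≤ 7r^2 + 1 on |z|=r, giving M(r) ≤ e^{7r^2 + 1} and ρ ≤ 2. For the lower bound, choose z on |z|=r with 7z^2 purely imaginary of modulus 7r^2; then |sin(7z^2 + 1)| grows like e^{7r^2}/2, so ρ ≥ 2. Hence ρ = 2.
Therefore ρ = 2.

Order ρ = 2.


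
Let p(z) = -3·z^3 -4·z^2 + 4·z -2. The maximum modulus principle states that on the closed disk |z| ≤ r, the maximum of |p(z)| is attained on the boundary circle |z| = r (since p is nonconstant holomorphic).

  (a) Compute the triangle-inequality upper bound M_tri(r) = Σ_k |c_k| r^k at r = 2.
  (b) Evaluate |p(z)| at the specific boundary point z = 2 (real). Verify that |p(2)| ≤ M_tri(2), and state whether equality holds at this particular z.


Coefficients: c_0 = -2, c_1 = 4, c_2 = -4, c_3 = -3. Radius r = 2.
Part (a). Triangle bound: M_tri(r) = Σ_k |c_k| r^k
  = |-2|·2^0 + |4|·2^1 + |-4|·2^2 + |-3|·2^3
  = 2 + 8 + 16 + 24 = 50.
This bounds M(r) := max_{|z|=r} |p(z)| from above; equality holds iff all terms c_k z^k can be made to align in phase at a single z on |z|=r.
Part (b). At z = 2 (real, on the circle |z| = r):
  p(2) = (-2)·2^0 + (4)·2^1 + (-4)·2^2 + (-3)·2^3 = -34.
  |p(2)| = 34.
Check: |p(2)| = 34 ≤ 50 = M_tri(2). ✓ Equality does not hold at z = 2 (the coefficients have mixed signs, so the terms do not all align in phase there).

M_tri(2) = 50; |p(2)| = 34; equality at z=2: no.


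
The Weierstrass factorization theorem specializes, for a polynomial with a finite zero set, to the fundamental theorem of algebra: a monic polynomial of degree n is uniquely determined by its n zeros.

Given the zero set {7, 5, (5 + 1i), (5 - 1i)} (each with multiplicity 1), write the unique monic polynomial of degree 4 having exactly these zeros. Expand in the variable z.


The polynomial is p(z) = ∏_{α ∈ S} (z − α), where S = {7, 5, (5 + 1i), (5 - 1i)}.
Expanding the product yields: p(z) = z^4 -22·z^3 + 181·z^2 -662·z + 910.
Note conjugate pairs combine to real quadratics: (z − (5+1i))(z − (5−1i)) = z² − 10z + 26.
The resulting polynomial has degree 4 and real coefficients as required.

p(z) = z^4 -22·z^3 + 181·z^2 -662·z + 910.


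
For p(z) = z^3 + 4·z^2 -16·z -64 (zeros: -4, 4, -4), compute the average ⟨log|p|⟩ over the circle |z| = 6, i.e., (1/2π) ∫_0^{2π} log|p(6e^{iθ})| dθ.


Zeros: -4, -4, 4; r = 6.
Inside |z| < r: -4, -4, 4. Outside (|z| ≥ r): ∅.
p(0) = -64, so log|p(0)| = log(64) = 4.1589.
Apply Jensen: I(r) = log|p(0)| + Σ_k log(r/|z_k|), summed over zeros inside |z| < r.
  log(r/|z_k|) for z_k = -4: log(6/4) = 0.4055
  log(r/|z_k|) for z_k = 4: log(6/4) = 0.4055
  log(r/|z_k|) for z_k = -4: log(6/4) = 0.4055
Sum over inside zeros: 1.2164.
I(r) = log|p(0)| + (inside sum) = 4.1589 + 1.2164 = 5.3753.
Closed form (all zeros inside, monic): I(r) = n·log(r) = 3·log(6) = 5.3753. ✓

I(r) ≈ 5.3753.


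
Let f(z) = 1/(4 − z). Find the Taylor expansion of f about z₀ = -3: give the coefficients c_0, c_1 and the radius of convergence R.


Let w = z − z₀, so z = z₀ + w.
Then 4 − z = 4 − (z₀ + w) = (4 − z₀) − w = 7 − w.
f(z) = 1/(7 − w) = (1/(7)) · 1/(1 − w/(7)) = Σ_{n≥0} w^n / (7)^(n+1).
So c_n = 1/(7)^(n+1):
  c_0 = 1/(7)^1 = 1/7.
  c_1 = 1/(7)^2 = 1/49.
The series is valid for |w/d| < 1, i.e. |z − z₀| < |d|.
Radius of convergence: R = |4 − z₀| = |7| = 7 (distance from z₀ to the singularity z = 4).

c_0 = 1/7, c_1 = 1/49; R = 7.


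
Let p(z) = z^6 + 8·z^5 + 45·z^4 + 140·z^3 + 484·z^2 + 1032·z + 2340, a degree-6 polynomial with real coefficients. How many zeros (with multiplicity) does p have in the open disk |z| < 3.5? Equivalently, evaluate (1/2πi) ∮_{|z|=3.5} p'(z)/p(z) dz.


The zeros of p are: (1 + 3i), (1 - 3i), (-2 + 3i), (-2 - 3i), (-3 + 3i), (-3 - 3i).
Their magnitudes are: 3.162, 3.162, 3.606, 3.606, 4.243, 4.243.
Zeros with |z| < R = 3.5: (1 + 3i), (1 - 3i).
Count = 2.
By the argument principle, (1/2πi) ∮_{|z|=R} p'(z)/p(z) dz equals exactly this count.

Number of zeros inside |z| < 3.5: 2.


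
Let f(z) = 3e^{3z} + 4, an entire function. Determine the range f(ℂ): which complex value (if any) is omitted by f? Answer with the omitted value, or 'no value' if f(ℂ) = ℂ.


Little Picard bounds the complement of f(ℂ) to at most one point.
e^{3z} is never zero on ℂ, so 3·e^{3z} takes every value in ℂ ∖ {0}. Adding 4 shifts the range to ℂ ∖ {4}. Thus f omits exactly the value 4.

Omitted value: 4.


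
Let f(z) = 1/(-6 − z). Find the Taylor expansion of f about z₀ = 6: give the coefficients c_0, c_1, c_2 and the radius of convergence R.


Let w = z − z₀, so z = z₀ + w.
Then -6 − z = -6 − (z₀ + w) = (-6 − z₀) − w = -12 − w.
f(z) = 1/(-12 − w) = (1/(-12)) · 1/(1 − w/(-12)) = Σ_{n≥0} w^n / (-12)^(n+1).
So c_n = 1/(-12)^(n+1):
  c_0 = 1/(-12)^1 = -1/12.
  c_1 = 1/(-12)^2 = 1/144.
  c_2 = 1/(-12)^3 = -1/1728.
The series is valid for |w/d| < 1, i.e. |z − z₀| < |d|.
Radius of convergence: R = |-6 − z₀| = |-12| = 12 (distance from z₀ to the singularity z = -6).

c_0 = -1/12, c_1 = 1/144, c_2 = -1/1728; R = 12.


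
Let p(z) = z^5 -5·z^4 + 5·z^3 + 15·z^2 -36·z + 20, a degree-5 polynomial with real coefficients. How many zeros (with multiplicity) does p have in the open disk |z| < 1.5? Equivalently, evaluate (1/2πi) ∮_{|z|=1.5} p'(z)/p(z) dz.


The zeros of p are: -2, (2 + 1i), (2 - 1i), 2, 1.
Their magnitudes are: 2, 2.236, 2.236, 2, 1.
Zeros with |z| < R = 1.5: 1.
Count = 1.
By the argument principle, (1/2πi) ∮_{|z|=R} p'(z)/p(z) dz equals exactly this count.

Number of zeros inside |z| < 1.5: 1.


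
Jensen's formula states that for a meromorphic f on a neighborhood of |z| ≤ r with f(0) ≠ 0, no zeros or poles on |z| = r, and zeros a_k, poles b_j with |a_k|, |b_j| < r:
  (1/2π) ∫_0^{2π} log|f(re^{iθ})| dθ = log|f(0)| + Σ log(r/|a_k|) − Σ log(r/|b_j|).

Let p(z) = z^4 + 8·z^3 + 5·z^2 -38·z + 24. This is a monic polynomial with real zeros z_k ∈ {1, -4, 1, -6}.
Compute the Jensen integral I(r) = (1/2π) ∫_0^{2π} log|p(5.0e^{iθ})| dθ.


Zeros: -6, -4, 1, 1; r = 5.0.
Inside |z| < r: -4, 1, 1. Outside (|z| ≥ r): -6.
p(0) = 24, so log|p(0)| = log(24) = 3.1781.
Apply Jensen: I(r) = log|p(0)| + Σ_k log(r/|z_k|), summed over zeros inside |z| < r.
  log(r/|z_k|) for z_k = 1: log(5.0/1) = 1.6094
  log(r/|z_k|) for z_k = -4: log(5.0/4) = 0.2231
  log(r/|z_k|) for z_k = 1: log(5.0/1) = 1.6094
  Outside zeros (-6) contribute nothing to the Jensen sum.
Sum over inside zeros: 3.4420.
I(r) = log|p(0)| + (inside sum) = 3.1781 + 3.4420 = 6.6201.
Note: since some zeros are outside |z| ≤ r, the simplified n·log(r) form does NOT apply — only the inside zeros contribute.

I(r) ≈ 6.6201.


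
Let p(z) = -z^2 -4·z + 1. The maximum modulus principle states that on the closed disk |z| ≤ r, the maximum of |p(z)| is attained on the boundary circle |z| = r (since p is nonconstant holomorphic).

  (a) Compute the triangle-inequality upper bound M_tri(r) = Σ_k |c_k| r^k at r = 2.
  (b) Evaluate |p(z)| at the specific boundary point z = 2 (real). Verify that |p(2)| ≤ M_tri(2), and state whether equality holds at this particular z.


Coefficients: c_0 = 1, c_1 = -4, c_2 = -1. Radius r = 2.
Part (a). Triangle bound: M_tri(r) = Σ_k |c_k| r^k
  = |1|·2^0 + |-4|·2^1 + |-1|·2^2
  = 1 + 8 + 4 = 13.
This bounds M(r) := max_{|z|=r} |p(z)| from above; equality holds iff all terms c_k z^k can be made to align in phase at a single z on |z|=r.
Part (b). At z = 2 (real, on the circle |z| = r):
  p(2) = (1)·2^0 + (-4)·2^1 + (-1)·2^2 = -11.
  |p(2)| = 11.
Check: |p(2)| = 11 ≤ 13 = M_tri(2). ✓ Equality does not hold at z = 2 (the coefficients have mixed signs, so the terms do not all align in phase there).

M_tri(2) = 13; |p(2)| = 11; equality at z=2: no.


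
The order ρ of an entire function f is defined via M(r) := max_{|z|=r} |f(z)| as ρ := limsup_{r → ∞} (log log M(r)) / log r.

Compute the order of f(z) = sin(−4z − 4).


sin(w) is a linear combination of e^{iw} and e^{−iw} (or e^w, e^{−w} in the hyperbolic case), so |sin(w)| ≤ e^{|w|}. With w = −4z − 4, |w| ≤ 4|z| + 4 = 4r + 4 on |z| = r, giving M(r) ≤ e^{4r + 4}, so ρ ≤ 1. On a suitable ray (z = it for sin/cos; z = t for sinh/cosh, t real → ∞), |sin(−4z − 4)| grows like e^{4|t|}/2, so ρ ≥ 1. Hence ρ = 1.
Therefore ρ = 1.

Order ρ = 1.


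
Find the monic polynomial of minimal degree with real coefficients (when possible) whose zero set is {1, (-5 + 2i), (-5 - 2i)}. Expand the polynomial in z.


The polynomial is p(z) = ∏_{α ∈ S} (z − α), where S = {1, (-5 + 2i), (-5 - 2i)}.
Expanding the product yields: p(z) = z^3 + 9·z^2 + 19·z -29.
Note conjugate pairs combine to real quadratics: (z − (-5+2i))(z − (-5−2i)) = z² + 10z + 29.
The resulting polynomial has degree 3 and real coefficients as required.

p(z) = z^3 + 9·z^2 + 19·z -29.


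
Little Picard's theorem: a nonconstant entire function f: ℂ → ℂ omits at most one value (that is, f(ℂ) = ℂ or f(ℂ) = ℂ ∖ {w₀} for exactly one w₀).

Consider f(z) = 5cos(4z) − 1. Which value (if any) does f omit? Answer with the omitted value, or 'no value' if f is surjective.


Little Picard bounds the complement of f(ℂ) to at most one point.
cos is entire and surjective onto ℂ: for every w ∈ ℂ, cos(ζ) = w has a solution ζ ∈ ℂ (e.g., via the complex inverse arccos). With ζ = 4z this gives z = ζ/(4). Then 5·cos(4z) takes every value in 5·ℂ = ℂ, and adding -1 is a bijection of ℂ. So f is surjective and omits no value. (Note: only on the real line is cos bounded by [−1, 1].)

Omitted value: no value.
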